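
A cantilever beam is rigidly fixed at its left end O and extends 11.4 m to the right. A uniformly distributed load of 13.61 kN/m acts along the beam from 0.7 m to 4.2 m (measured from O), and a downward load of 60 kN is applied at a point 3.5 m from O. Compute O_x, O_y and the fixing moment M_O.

Resultant of the distributed load: 13.61 × 3.5 = 47.635 kN at 2.45 m from O.
ΣF_x = 0: O_x = 0.
ΣF_y = 0: O_y − 13.61·3.5 − 60 = 0 → O_y = 107.6 kN.
ΣM about O: M_O − (13.61·3.5)·2.45 − 60·3.5 = 0 → M_O = 326.7 kN·m.

O_x = 0, O_y = 107.6 kN, M_O = 326.7 kN·m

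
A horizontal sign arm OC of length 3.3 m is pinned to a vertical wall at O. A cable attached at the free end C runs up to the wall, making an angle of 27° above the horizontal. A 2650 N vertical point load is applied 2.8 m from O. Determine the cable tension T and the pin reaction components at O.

ΣM about O: T·sin27°·3.3 − 2650·2.8 = 0 → T = 7420/(3.3·0.45399) = 4952.72 ≈ 4953 N.
ΣF_x = 0: O_x − T·cos27° = 0 → O_x = 4952.72 × 0.891007 = 4413 N.
ΣF_y = 0: O_y + T·sin27° − 2650 = 0 → O_y = 2650 − 4952.72 × 0.45399 = 401.5 N.

T = 4953 N, O_x = 4413 N, O_y = 401.5 N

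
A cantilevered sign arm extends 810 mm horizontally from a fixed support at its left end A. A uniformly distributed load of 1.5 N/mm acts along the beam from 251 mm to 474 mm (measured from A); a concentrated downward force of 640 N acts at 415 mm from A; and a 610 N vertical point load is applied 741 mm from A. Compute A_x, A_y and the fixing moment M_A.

A_x = 0, A_y = 1584 N, M_A = 838900 N·mm

Resultant of the distributed load: 1.5 × 223 = 334.5 N at 362.5 mm from A.
ΣF_x = 0: A_x = 0.
ΣF_y = 0: A_y − 1.5·223 − 640 − 610 = 0 → A_y = 1584 N.
ΣM about A: M_A − (1.5·223)·362.5 − 640·415 − 610·741 = 0 → M_A = 838900 N·mm.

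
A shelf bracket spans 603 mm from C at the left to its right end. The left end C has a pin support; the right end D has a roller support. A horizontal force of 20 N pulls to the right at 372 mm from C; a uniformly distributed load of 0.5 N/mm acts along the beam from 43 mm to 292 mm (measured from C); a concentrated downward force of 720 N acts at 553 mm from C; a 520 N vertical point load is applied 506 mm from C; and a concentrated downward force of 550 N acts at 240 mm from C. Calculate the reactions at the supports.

C_x = -20.00 N, C_y = 564.4 N, D_y = 1350 N

Resultant of the distributed load: 0.5 × 249 = 124.5 N at 167.5 mm from C.
ΣM about C: D_y·603 − (0.5·249)·167.5 − 720·553 − 520·506 − 550·240 = 0 → D_y = 814133.75/603 = 1350.14 ≈ 1350 N.
ΣF_y = 0: C_y + 1350.14 − 0.5·249 − 720 − 520 − 550 = 0 → C_y = 564.4 N.
ΣF_x = 0: C_x + 20 = 0 → C_x = -20.00 N.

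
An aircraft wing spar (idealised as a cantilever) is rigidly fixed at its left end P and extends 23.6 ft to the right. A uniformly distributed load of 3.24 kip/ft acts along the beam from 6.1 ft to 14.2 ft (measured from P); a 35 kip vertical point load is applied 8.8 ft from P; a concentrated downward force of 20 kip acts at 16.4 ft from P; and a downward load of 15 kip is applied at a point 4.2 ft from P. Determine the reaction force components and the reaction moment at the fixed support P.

P_x = 0, P_y = 96.24 kip, M_P = 965.4 kip·ft

Resultant of the distributed load: 3.24 × 8.1 = 26.244 kip at 10.15 ft from P.
ΣF_x = 0: P_x = 0.
ΣF_y = 0: P_y − 3.24·8.1 − 35 − 20 − 15 = 0 → P_y = 96.24 kip.
ΣM about P: M_P − (3.24·8.1)·10.15 − 35·8.8 − 20·16.4 − 15·4.2 = 0 → M_P = 965.4 kip·ft.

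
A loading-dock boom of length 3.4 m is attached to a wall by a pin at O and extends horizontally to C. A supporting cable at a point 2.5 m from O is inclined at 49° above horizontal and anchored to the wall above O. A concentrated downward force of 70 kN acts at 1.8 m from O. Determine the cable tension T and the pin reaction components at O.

T = 66.78 kN, O_x = 43.81 kN, O_y = 19.60 kN

ΣM about O: T·sin49°·2.5 − 70·1.8 = 0 → T = 126/(2.5·0.75471) = 66.7806 ≈ 66.78 kN.
ΣF_x = 0: O_x − T·cos49° = 0 → O_x = 66.7806 × 0.656059 = 43.81 kN.
ΣF_y = 0: O_y + T·sin49° − 70 = 0 → O_y = 70 − 66.7806 × 0.75471 = 19.60 kN.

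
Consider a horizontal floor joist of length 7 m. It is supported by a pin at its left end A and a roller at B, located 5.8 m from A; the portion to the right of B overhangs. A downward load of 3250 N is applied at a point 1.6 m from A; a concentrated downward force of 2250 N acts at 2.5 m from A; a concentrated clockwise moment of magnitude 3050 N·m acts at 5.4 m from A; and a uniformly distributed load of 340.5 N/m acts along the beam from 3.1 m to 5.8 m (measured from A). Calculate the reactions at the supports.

Resultant of the distributed load: 340.5 × 2.7 = 919.35 N at 4.45 m from A.
ΣM about A: B_y·5.8 − 3250·1.6 − 2250·2.5 − 3050 − (340.5·2.7)·4.45 = 0 → B_y = 17966.1075/5.8 = 3097.6 ≈ 3098 N.
ΣF_y = 0: A_y + 3097.6 − 3250 − 2250 − 340.5·2.7 = 0 → A_y = 3322 N.
ΣF_x = 0: no horizontal applied forces, so A_x = 0.

A_x = 0, A_y = 3322 N, B_y = 3098 N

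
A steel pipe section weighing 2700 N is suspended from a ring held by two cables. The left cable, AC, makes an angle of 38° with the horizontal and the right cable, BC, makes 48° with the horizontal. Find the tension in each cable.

ΣF_x = 0: −T_AC·cos38° + T_BC·cos48° = 0 → T_BC = 1.17766·T_AC.
ΣF_y = 0: T_AC·sin38° + T_BC·sin48° = 2700.
Substitute: T_AC·(0.615661 + 1.17766·0.743145) = 2700 → T_AC = 1811.07 ≈ 1811 N.
Then T_BC = 1.17766 × 1811.07 = 2133 N.

T_AC = 1811 N, T_BC = 2133 N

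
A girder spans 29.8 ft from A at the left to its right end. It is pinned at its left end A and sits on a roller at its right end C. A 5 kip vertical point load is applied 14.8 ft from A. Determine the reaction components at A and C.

Taking moments about A: C_y·29.8 − 5·14.8 = 0 → C_y = 74/29.8 = 2.48322 ≈ 2.483 kip.
ΣF_y = 0: A_y + 2.48322 − 5 = 0 → A_y = 2.517 kip.
ΣF_x = 0: no horizontal applied forces, so A_x = 0.

A_x = 0, A_y = 2.517 kip, C_y = 2.483 kip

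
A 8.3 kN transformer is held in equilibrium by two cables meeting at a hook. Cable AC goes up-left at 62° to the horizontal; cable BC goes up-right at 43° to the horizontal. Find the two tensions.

ΣF_x = 0: −T_AC·cos62° + T_BC·cos43° = 0 → T_BC = 0.641921·T_AC.
ΣF_y = 0: T_AC·sin62° + T_BC·sin43° = 8.3.
Substitute: T_AC·(0.882948 + 0.641921·0.681998) = 8.3 → T_AC = 6.28437 ≈ 6.284 kN.
Then T_BC = 0.641921 × 6.28437 = 4.034 kN.

T_AC = 6.284 kN, T_BC = 4.034 kN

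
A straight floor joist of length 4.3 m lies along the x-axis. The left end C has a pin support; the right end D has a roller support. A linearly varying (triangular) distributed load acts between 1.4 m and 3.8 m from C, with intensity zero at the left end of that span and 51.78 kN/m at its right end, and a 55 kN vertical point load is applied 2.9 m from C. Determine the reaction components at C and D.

C_x = 0, C_y = 36.69 kN, D_y = 80.44 kN

Resultant of the triangular load: ½ × 51.78 × 2.4 = 62.136 kN, acting at 3 m from C (one-third of the span from the peak).
Moments about C: D_y·4.3 − (½·51.78·2.4)·3 − 55·2.9 = 0 → D_y = 345.908/4.3 = 80.4437 ≈ 80.44 kN.
ΣF_y = 0: C_y + 80.4437 − ½·51.78·2.4 − 55 = 0 → C_y = 36.69 kN.
ΣF_x = 0: no horizontal applied forces, so C_x = 0.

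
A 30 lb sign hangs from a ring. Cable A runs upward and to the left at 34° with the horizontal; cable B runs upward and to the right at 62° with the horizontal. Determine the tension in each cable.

T_A = 14.16 lb, T_B = 25.01 lb

ΣF_x = 0: −T_A·cos34° + T_B·cos62° = 0 → T_B = 1.7659·T_A.
ΣF_y = 0: T_A·sin34° + T_B·sin62° = 30.
Substitute: T_A·(0.559193 + 1.7659·0.882948) = 30 → T_A = 14.1617 ≈ 14.16 lb.
Then T_B = 1.7659 × 14.1617 = 25.01 lb.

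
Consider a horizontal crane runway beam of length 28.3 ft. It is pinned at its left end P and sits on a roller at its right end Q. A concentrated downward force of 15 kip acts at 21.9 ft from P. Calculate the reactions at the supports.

P_x = 0, P_y = 3.392 kip, Q_y = 11.61 kip

ΣM about P: Q_y·28.3 − 15·21.9 = 0 → Q_y = 328.5/28.3 = 11.6078 ≈ 11.61 kip.
ΣF_y = 0: P_y + 11.6078 − 15 = 0 → P_y = 3.392 kip.
ΣF_x = 0: no horizontal applied forces, so P_x = 0.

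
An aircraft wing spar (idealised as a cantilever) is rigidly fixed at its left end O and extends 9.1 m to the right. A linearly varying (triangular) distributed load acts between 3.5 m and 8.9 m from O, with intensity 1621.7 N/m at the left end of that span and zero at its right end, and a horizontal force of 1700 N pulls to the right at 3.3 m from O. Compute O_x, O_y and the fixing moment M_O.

O_x = -1700 N, O_y = 4379 N, M_O = 23210 N·m

Resultant of the triangular load: ½ × 1621.7 × 5.4 = 4378.59 N, acting at 5.3 m from O (one-third of the span from the peak).
ΣF_x = 0: O_x + 1700 = 0 → O_x = -1700 N.
ΣF_y = 0: O_y − ½·1621.7·5.4 = 0 → O_y = 4379 N.
ΣM about O: M_O − (½·1621.7·5.4)·5.3 = 0 → M_O = 23210 N·m.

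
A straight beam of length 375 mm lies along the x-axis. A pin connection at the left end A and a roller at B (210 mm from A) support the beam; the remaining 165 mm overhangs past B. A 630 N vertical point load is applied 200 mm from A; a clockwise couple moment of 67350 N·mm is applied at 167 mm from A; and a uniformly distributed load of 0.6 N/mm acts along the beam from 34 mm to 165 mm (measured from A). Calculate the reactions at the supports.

A_x = 0, A_y = -249.4 N, B_y = 958.0 N

Resultant of the distributed load: 0.6 × 131 = 78.6 N at 99.5 mm from A.
Moments about A: B_y·210 − 630·200 − 67350 − (0.6·131)·99.5 = 0 → B_y = 201170.7/210 = 957.956 ≈ 958.0 N.
ΣF_y = 0: A_y + 957.956 − 630 − 0.6·131 = 0 → A_y = -249.4 N.
ΣF_x = 0: no horizontal applied forces, so A_x = 0.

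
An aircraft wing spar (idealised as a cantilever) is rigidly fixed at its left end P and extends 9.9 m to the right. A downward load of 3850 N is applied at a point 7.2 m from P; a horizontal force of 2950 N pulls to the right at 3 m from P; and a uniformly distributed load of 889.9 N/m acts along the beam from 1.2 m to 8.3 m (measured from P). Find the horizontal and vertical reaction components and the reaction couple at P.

P_x = -2950 N, P_y = 10170 N, M_P = 57730 N·m

Resultant of the distributed load: 889.9 × 7.1 = 6318.29 N at 4.75 m from P.
ΣF_x = 0: P_x + 2950 = 0 → P_x = -2950 N.
ΣF_y = 0: P_y − 3850 − 889.9·7.1 = 0 → P_y = 10170 N.
ΣM about P: M_P − 3850·7.2 − (889.9·7.1)·4.75 = 0 → M_P = 57730 N·m.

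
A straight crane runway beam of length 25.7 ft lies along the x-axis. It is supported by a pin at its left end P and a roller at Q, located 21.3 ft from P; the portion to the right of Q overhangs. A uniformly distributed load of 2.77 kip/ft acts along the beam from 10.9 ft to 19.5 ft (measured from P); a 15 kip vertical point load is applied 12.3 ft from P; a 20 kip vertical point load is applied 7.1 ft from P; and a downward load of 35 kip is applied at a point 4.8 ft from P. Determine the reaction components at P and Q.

Resultant of the distributed load: 2.77 × 8.6 = 23.822 kip at 15.2 ft from P.
Moments about P: Q_y·21.3 − (2.77·8.6)·15.2 − 15·12.3 − 20·7.1 − 35·4.8 = 0 → Q_y = 856.5944/21.3 = 40.2157 ≈ 40.22 kip.
ΣF_y = 0: P_y + 40.2157 − 2.77·8.6 − 15 − 20 − 35 = 0 → P_y = 53.61 kip.
ΣF_x = 0: no horizontal applied forces, so P_x = 0.

P_x = 0, P_y = 53.61 kip, Q_y = 40.22 kip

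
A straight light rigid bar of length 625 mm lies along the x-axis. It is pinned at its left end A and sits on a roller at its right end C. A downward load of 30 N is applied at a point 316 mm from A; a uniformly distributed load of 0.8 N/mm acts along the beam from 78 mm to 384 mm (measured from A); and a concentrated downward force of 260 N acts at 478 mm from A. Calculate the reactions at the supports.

A_x = 0, A_y = 230.3 N, C_y = 304.5 N

Resultant of the distributed load: 0.8 × 306 = 244.8 N at 231 mm from A.
Taking moments about A: C_y·625 − 30·316 − (0.8·306)·231 − 260·478 = 0 → C_y = 190308.8/625 = 304.494 ≈ 304.5 N.
ΣF_y = 0: A_y + 304.494 − 30 − 0.8·306 − 260 = 0 → A_y = 230.3 N.
ΣF_x = 0: no horizontal applied forces, so A_x = 0.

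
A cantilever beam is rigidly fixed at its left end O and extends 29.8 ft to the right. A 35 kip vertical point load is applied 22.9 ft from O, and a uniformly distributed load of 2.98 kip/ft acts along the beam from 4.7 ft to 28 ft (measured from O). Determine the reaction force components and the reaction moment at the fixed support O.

O_x = 0, O_y = 104.4 kip, M_O = 1937 kip·ft

Resultant of the distributed load: 2.98 × 23.3 = 69.434 kip at 16.35 ft from O.
ΣF_x = 0: O_x = 0.
ΣF_y = 0: O_y − 35 − 2.98·23.3 = 0 → O_y = 104.4 kip.
ΣM about O: M_O − 35·22.9 − (2.98·23.3)·16.35 = 0 → M_O = 1937 kip·ft.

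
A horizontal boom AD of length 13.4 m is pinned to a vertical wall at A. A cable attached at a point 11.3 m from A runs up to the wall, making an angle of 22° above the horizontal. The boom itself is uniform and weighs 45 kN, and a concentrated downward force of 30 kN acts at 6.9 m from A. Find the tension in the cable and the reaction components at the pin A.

ΣM about A: T·sin22°·11.3 − 45·6.7 − 30·6.9 = 0 → T = 508.5/(11.3·0.374607) = 120.126 ≈ 120.1 kN.
ΣF_x = 0: A_x − T·cos22° = 0 → A_x = 120.126 × 0.927184 = 111.4 kN.
ΣF_y = 0: A_y + T·sin22° − 45 − 30 = 0 → A_y = 75 − 120.126 × 0.374607 = 30.00 kN.

T = 120.1 kN, A_x = 111.4 kN, A_y = 30.00 kN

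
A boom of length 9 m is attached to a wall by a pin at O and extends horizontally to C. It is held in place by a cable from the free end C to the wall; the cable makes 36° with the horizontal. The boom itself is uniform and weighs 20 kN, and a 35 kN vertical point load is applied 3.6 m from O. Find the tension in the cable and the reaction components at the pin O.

T = 40.83 kN, O_x = 33.03 kN, O_y = 31.00 kN

ΣM about O: T·sin36°·9 − 20·4.5 − 35·3.6 = 0 → T = 216/(9·0.587785) = 40.8313 ≈ 40.83 kN.
ΣF_x = 0: O_x − T·cos36° = 0 → O_x = 40.8313 × 0.809017 = 33.03 kN.
ΣF_y = 0: O_y + T·sin36° − 20 − 35 = 0 → O_y = 55 − 40.8313 × 0.587785 = 31.00 kN.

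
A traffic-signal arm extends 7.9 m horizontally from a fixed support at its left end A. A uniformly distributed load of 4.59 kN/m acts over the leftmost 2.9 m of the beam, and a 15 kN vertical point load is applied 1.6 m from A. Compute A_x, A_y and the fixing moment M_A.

Resultant of the distributed load: 4.59 × 2.9 = 13.311 kN at 1.45 m from A.
ΣF_x = 0: A_x = 0.
ΣF_y = 0: A_y − 4.59·2.9 − 15 = 0 → A_y = 28.31 kN.
ΣM about A: M_A − (4.59·2.9)·1.45 − 15·1.6 = 0 → M_A = 43.30 kN·m.

A_x = 0, A_y = 28.31 kN, M_A = 43.30 kN·m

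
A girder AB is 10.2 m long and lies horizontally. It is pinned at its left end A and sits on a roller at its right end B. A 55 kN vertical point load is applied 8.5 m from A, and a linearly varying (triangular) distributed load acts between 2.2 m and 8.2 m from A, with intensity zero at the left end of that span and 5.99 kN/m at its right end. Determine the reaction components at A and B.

Resultant of the triangular load: ½ × 5.99 × 6 = 17.97 kN, acting at 6.2 m from A (one-third of the span from the peak).
Moments about A: B_y·10.2 − 55·8.5 − (½·5.99·6)·6.2 = 0 → B_y = 578.914/10.2 = 56.7563 ≈ 56.76 kN.
ΣF_y = 0: A_y + 56.7563 − 55 − ½·5.99·6 = 0 → A_y = 16.21 kN.
ΣF_x = 0: no horizontal applied forces, so A_x = 0.

A_x = 0, A_y = 16.21 kN, B_y = 56.76 kN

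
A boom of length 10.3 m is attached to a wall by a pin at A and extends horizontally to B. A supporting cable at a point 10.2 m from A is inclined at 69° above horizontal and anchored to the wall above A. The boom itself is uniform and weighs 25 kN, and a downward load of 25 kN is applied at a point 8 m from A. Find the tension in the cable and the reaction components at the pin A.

T = 34.52 kN, A_x = 12.37 kN, A_y = 17.77 kN

ΣM about A: T·sin69°·10.2 − 25·5.15 − 25·8 = 0 → T = 328.75/(10.2·0.93358) = 34.5234 ≈ 34.52 kN.
ΣF_x = 0: A_x − T·cos69° = 0 → A_x = 34.5234 × 0.358368 = 12.37 kN.
ΣF_y = 0: A_y + T·sin69° − 25 − 25 = 0 → A_y = 50 − 34.5234 × 0.93358 = 17.77 kN.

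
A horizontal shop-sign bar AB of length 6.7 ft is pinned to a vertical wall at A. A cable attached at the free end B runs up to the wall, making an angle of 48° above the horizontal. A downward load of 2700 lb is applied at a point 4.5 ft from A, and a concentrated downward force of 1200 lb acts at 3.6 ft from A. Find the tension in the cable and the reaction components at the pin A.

T = 3308 lb, A_x = 2213 lb, A_y = 1442 lb

ΣM about A: T·sin48°·6.7 − 2700·4.5 − 1200·3.6 = 0 → T = 16470/(6.7·0.743145) = 3307.85 ≈ 3308 lb.
ΣF_x = 0: A_x − T·cos48° = 0 → A_x = 3307.85 × 0.669131 = 2213 lb.
ΣF_y = 0: A_y + T·sin48° − 2700 − 1200 = 0 → A_y = 3900 − 3307.85 × 0.743145 = 1442 lb.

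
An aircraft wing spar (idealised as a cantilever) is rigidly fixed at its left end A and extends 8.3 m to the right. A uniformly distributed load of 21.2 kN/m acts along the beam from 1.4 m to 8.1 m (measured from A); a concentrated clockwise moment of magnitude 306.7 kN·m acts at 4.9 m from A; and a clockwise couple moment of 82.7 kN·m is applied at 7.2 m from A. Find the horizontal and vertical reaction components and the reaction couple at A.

Resultant of the distributed load: 21.2 × 6.7 = 142.04 kN at 4.75 m from A.
ΣF_x = 0: A_x = 0.
ΣF_y = 0: A_y − 21.2·6.7 = 0 → A_y = 142.0 kN.
ΣM about A: M_A − (21.2·6.7)·4.75 − 306.7 − 82.7 = 0 → M_A = 1064 kN·m.

A_x = 0, A_y = 142.0 kN, M_A = 1064 kN·m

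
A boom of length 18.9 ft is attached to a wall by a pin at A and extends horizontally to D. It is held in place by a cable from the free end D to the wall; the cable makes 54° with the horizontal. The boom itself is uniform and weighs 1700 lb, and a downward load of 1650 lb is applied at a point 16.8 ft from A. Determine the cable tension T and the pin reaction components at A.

ΣM about A: T·sin54°·18.9 − 1700·9.45 − 1650·16.8 = 0 → T = 43785/(18.9·0.809017) = 2863.56 ≈ 2864 lb.
ΣF_x = 0: A_x − T·cos54° = 0 → A_x = 2863.56 × 0.587785 = 1683 lb.
ΣF_y = 0: A_y + T·sin54° − 1700 − 1650 = 0 → A_y = 3350 − 2863.56 × 0.809017 = 1033 lb.

T = 2864 lb, A_x = 1683 lb, A_y = 1033 lb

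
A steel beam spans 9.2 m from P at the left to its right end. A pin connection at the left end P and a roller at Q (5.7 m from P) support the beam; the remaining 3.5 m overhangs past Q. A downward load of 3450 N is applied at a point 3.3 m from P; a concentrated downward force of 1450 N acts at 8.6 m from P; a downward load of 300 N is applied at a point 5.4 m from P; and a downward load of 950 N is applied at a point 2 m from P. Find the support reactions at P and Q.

ΣM about P: Q_y·5.7 − 3450·3.3 − 1450·8.6 − 300·5.4 − 950·2 = 0 → Q_y = 27375/5.7 = 4802.63 ≈ 4803 N.
ΣF_y = 0: P_y + 4802.63 − 3450 − 1450 − 300 − 950 = 0 → P_y = 1347 N.
ΣF_x = 0: no horizontal applied forces, so P_x = 0.

P_x = 0, P_y = 1347 N, Q_y = 4803 N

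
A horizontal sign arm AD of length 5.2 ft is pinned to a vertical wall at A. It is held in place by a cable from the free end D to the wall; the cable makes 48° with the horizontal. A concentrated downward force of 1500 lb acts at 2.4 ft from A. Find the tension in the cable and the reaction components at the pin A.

ΣM about A: T·sin48°·5.2 − 1500·2.4 = 0 → T = 3600/(5.2·0.743145) = 931.592 ≈ 931.6 lb.
ΣF_x = 0: A_x − T·cos48° = 0 → A_x = 931.592 × 0.669131 = 623.4 lb.
ΣF_y = 0: A_y + T·sin48° − 1500 = 0 → A_y = 1500 − 931.592 × 0.743145 = 807.7 lb.

T = 931.6 lb, A_x = 623.4 lb, A_y = 807.7 lb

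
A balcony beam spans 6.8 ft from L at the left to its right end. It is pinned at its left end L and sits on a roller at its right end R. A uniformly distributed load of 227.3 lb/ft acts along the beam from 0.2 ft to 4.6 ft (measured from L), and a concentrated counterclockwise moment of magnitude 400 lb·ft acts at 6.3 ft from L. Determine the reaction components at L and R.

L_x = 0, L_y = 706.0 lb, R_y = 294.2 lb

Resultant of the distributed load: 227.3 × 4.4 = 1000.12 lb at 2.4 ft from L.
Moments about L: R_y·6.8 − (227.3·4.4)·2.4 + 400 = 0 → R_y = 2000.288/6.8 = 294.16 ≈ 294.2 lb.
ΣF_y = 0: L_y + 294.16 − 227.3·4.4 = 0 → L_y = 706.0 lb.
ΣF_x = 0: no horizontal applied forces, so L_x = 0.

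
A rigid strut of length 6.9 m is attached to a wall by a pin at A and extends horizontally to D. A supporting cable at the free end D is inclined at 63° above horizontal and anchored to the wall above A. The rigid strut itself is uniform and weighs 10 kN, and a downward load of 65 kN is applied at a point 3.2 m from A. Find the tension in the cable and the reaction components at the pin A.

T = 39.44 kN, A_x = 17.91 kN, A_y = 39.86 kN

ΣM about A: T·sin63°·6.9 − 10·3.45 − 65·3.2 = 0 → T = 242.5/(6.9·0.891007) = 39.4441 ≈ 39.44 kN.
ΣF_x = 0: A_x − T·cos63° = 0 → A_x = 39.4441 × 0.45399 = 17.91 kN.
ΣF_y = 0: A_y + T·sin63° − 10 − 65 = 0 → A_y = 75 − 39.4441 × 0.891007 = 39.86 kN.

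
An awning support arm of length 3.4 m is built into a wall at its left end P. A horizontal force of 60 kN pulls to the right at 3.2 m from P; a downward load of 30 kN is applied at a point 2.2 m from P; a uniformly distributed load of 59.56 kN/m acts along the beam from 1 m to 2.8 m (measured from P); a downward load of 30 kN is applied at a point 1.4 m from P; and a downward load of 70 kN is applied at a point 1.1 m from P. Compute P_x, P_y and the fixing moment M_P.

P_x = -60.00 kN, P_y = 237.2 kN, M_P = 388.7 kN·m

Resultant of the distributed load: 59.56 × 1.8 = 107.208 kN at 1.9 m from P.
ΣF_x = 0: P_x + 60 = 0 → P_x = -60.00 kN.
ΣF_y = 0: P_y − 30 − 59.56·1.8 − 30 − 70 = 0 → P_y = 237.2 kN.
ΣM about P: M_P − 30·2.2 − (59.56·1.8)·1.9 − 30·1.4 − 70·1.1 = 0 → M_P = 388.7 kN·m.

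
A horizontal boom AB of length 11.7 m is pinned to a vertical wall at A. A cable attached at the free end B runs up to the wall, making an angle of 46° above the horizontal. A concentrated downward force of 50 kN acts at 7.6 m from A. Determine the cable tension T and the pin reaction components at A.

ΣM about A: T·sin46°·11.7 − 50·7.6 = 0 → T = 380/(11.7·0.71934) = 45.1506 ≈ 45.15 kN.
ΣF_x = 0: A_x − T·cos46° = 0 → A_x = 45.1506 × 0.694658 = 31.36 kN.
ΣF_y = 0: A_y + T·sin46° − 50 = 0 → A_y = 50 − 45.1506 × 0.71934 = 17.52 kN.

T = 45.15 kN, A_x = 31.36 kN, A_y = 17.52 kN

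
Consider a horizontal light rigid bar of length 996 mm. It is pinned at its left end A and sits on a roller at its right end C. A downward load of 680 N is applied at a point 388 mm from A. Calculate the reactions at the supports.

ΣM about A: C_y·996 − 680·388 = 0 → C_y = 263840/996 = 264.9 N.
ΣF_y = 0: A_y + 264.9 − 680 = 0 → A_y = 415.1 N.
ΣF_x = 0: no horizontal applied forces, so A_x = 0.

A_x = 0, A_y = 415.1 N, C_y = 264.9 N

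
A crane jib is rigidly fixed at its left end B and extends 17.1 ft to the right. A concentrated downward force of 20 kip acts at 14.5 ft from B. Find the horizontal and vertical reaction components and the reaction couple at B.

ΣF_x = 0: B_x = 0.
ΣF_y = 0: B_y − 20 = 0 → B_y = 20.00 kip.
ΣM about B: M_B − 20·14.5 = 0 → M_B = 290.0 kip·ft.

B_x = 0, B_y = 20.00 kip, M_B = 290.0 kip·ft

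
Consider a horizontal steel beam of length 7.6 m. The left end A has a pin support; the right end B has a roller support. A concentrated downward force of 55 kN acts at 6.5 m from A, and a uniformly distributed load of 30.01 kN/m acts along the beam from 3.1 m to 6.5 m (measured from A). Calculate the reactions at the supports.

Resultant of the distributed load: 30.01 × 3.4 = 102.034 kN at 4.8 m from A.
ΣM about A: B_y·7.6 − 55·6.5 − (30.01·3.4)·4.8 = 0 → B_y = 847.2632/7.6 = 111.482 ≈ 111.5 kN.
ΣF_y = 0: A_y + 111.482 − 55 − 30.01·3.4 = 0 → A_y = 45.55 kN.
ΣF_x = 0: no horizontal applied forces, so A_x = 0.

A_x = 0, A_y = 45.55 kN, B_y = 111.5 kN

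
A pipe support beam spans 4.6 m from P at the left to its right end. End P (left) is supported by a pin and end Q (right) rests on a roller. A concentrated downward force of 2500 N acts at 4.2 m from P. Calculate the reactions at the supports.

Taking moments about P: Q_y·4.6 − 2500·4.2 = 0 → Q_y = 10500/4.6 = 2282.61 ≈ 2283 N.
ΣF_y = 0: P_y + 2282.61 − 2500 = 0 → P_y = 217.4 N.
ΣF_x = 0: no horizontal applied forces, so P_x = 0.

P_x = 0, P_y = 217.4 N, Q_y = 2283 N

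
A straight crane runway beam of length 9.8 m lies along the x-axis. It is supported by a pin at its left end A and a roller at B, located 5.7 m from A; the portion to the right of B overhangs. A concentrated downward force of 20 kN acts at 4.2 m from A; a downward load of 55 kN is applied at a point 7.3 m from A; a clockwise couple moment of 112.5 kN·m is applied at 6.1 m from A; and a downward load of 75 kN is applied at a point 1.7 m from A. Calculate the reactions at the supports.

ΣM about A: B_y·5.7 − 20·4.2 − 55·7.3 − 112.5 − 75·1.7 = 0 → B_y = 725.5/5.7 = 127.281 ≈ 127.3 kN.
ΣF_y = 0: A_y + 127.281 − 20 − 55 − 75 = 0 → A_y = 22.72 kN.
ΣF_x = 0: no horizontal applied forces, so A_x = 0.

A_x = 0, A_y = 22.72 kN, B_y = 127.3 kN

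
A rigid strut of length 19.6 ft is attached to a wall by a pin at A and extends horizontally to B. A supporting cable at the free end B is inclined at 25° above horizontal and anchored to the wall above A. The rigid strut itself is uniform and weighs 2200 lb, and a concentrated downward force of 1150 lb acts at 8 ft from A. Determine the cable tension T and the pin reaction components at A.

T = 3713 lb, A_x = 3366 lb, A_y = 1781 lb

ΣM about A: T·sin25°·19.6 − 2200·9.8 − 1150·8 = 0 → T = 30760/(19.6·0.422618) = 3713.49 ≈ 3713 lb.
ΣF_x = 0: A_x − T·cos25° = 0 → A_x = 3713.49 × 0.906308 = 3366 lb.
ΣF_y = 0: A_y + T·sin25° − 2200 − 1150 = 0 → A_y = 3350 − 3713.49 × 0.422618 = 1781 lb.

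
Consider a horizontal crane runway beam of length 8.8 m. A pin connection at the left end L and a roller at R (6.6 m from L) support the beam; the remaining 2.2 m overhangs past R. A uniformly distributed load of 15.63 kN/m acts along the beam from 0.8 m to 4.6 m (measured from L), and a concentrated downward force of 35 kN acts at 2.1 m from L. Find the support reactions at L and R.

Resultant of the distributed load: 15.63 × 3.8 = 59.394 kN at 2.7 m from L.
Moments about L: R_y·6.6 − (15.63·3.8)·2.7 − 35·2.1 = 0 → R_y = 233.8638/6.6 = 35.4339 ≈ 35.43 kN.
ΣF_y = 0: L_y + 35.4339 − 15.63·3.8 − 35 = 0 → L_y = 58.96 kN.
ΣF_x = 0: no horizontal applied forces, so L_x = 0.

L_x = 0, L_y = 58.96 kN, R_y = 35.43 kN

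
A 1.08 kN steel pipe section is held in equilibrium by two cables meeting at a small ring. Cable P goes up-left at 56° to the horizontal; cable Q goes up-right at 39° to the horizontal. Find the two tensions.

T_P = 0.8425 kN, T_Q = 0.6062 kN

ΣF_x = 0: −T_P·cos56° + T_Q·cos39° = 0 → T_Q = 0.719547·T_P.
ΣF_y = 0: T_P·sin56° + T_Q·sin39° = 1.08.
Substitute: T_P·(0.829038 + 0.719547·0.62932) = 1.08 → T_P = 0.842524 ≈ 0.8425 kN.
Then T_Q = 0.719547 × 0.842524 = 0.6062 kN.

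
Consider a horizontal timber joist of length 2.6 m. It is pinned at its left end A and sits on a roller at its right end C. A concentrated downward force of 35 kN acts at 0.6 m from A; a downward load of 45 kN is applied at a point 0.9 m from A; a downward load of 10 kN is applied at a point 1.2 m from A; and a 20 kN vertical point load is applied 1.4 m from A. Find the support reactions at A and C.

A_x = 0, A_y = 70.96 kN, C_y = 39.04 kN

Taking moments about A: C_y·2.6 − 35·0.6 − 45·0.9 − 10·1.2 − 20·1.4 = 0 → C_y = 101.5/2.6 = 39.0385 ≈ 39.04 kN.
ΣF_y = 0: A_y + 39.0385 − 35 − 45 − 10 − 20 = 0 → A_y = 70.96 kN.
ΣF_x = 0: no horizontal applied forces, so A_x = 0.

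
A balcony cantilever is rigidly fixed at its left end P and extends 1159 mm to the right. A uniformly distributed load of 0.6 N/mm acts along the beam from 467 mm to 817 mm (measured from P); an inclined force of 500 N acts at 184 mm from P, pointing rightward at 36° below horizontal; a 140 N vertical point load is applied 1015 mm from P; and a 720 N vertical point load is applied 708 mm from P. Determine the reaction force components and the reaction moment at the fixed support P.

P_x = -404.5 N, P_y = 1364 N, M_P = 840800 N·mm

Resultant of the distributed load: 0.6 × 350 = 210 N at 642 mm from P.
ΣF_x = 0: P_x + 500·cos36° = 0 → P_x = -404.5 N.
ΣF_y = 0: P_y − 0.6·350 − 500·sin36° − 140 − 720 = 0 → P_y = 1364 N.
ΣM about P: M_P − (0.6·350)·642 − 500·sin36°·184 − 140·1015 − 720·708 = 0 → M_P = 840800 N·mm.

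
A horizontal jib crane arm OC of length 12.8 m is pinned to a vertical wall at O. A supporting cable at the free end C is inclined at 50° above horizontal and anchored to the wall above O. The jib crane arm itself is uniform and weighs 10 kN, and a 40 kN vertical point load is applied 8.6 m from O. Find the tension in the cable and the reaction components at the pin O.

T = 41.61 kN, O_x = 26.75 kN, O_y = 18.12 kN

ΣM about O: T·sin50°·12.8 − 10·6.4 − 40·8.6 = 0 → T = 408/(12.8·0.766044) = 41.6099 ≈ 41.61 kN.
ΣF_x = 0: O_x − T·cos50° = 0 → O_x = 41.6099 × 0.642788 = 26.75 kN.
ΣF_y = 0: O_y + T·sin50° − 10 − 40 = 0 → O_y = 50 − 41.6099 × 0.766044 = 18.12 kN.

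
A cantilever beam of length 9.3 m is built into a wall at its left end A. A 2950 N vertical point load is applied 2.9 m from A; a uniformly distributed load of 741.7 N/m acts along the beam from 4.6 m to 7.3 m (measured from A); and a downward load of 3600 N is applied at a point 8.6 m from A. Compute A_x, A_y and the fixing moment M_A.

A_x = 0, A_y = 8553 N, M_A = 51430 N·m

Resultant of the distributed load: 741.7 × 2.7 = 2002.59 N at 5.95 m from A.
ΣF_x = 0: A_x = 0.
ΣF_y = 0: A_y − 2950 − 741.7·2.7 − 3600 = 0 → A_y = 8553 N.
ΣM about A: M_A − 2950·2.9 − (741.7·2.7)·5.95 − 3600·8.6 = 0 → M_A = 51430 N·m.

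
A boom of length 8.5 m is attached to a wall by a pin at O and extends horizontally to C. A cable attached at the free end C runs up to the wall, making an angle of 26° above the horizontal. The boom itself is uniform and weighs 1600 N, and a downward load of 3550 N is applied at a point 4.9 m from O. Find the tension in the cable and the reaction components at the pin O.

T = 6493 N, O_x = 5836 N, O_y = 2304 N

ΣM about O: T·sin26°·8.5 − 1600·4.25 − 3550·4.9 = 0 → T = 24195/(8.5·0.438371) = 6493.29 ≈ 6493 N.
ΣF_x = 0: O_x − T·cos26° = 0 → O_x = 6493.29 × 0.898794 = 5836 N.
ΣF_y = 0: O_y + T·sin26° − 1600 − 3550 = 0 → O_y = 5150 − 6493.29 × 0.438371 = 2304 N.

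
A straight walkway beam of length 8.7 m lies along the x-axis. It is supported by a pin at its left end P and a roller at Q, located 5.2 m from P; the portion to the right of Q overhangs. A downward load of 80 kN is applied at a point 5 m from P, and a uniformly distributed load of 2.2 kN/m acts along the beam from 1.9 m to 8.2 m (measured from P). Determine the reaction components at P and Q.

Resultant of the distributed load: 2.2 × 6.3 = 13.86 kN at 5.05 m from P.
Moments about P: Q_y·5.2 − 80·5 − (2.2·6.3)·5.05 = 0 → Q_y = 469.993/5.2 = 90.3833 ≈ 90.38 kN.
ΣF_y = 0: P_y + 90.3833 − 80 − 2.2·6.3 = 0 → P_y = 3.477 kN.
ΣF_x = 0: no horizontal applied forces, so P_x = 0.

P_x = 0, P_y = 3.477 kN, Q_y = 90.38 kN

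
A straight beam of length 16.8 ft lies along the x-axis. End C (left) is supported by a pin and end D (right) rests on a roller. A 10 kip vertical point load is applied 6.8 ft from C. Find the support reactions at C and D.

Taking moments about C: D_y·16.8 − 10·6.8 = 0 → D_y = 68/16.8 = 4.04762 ≈ 4.048 kip.
ΣF_y = 0: C_y + 4.04762 − 10 = 0 → C_y = 5.952 kip.
ΣF_x = 0: no horizontal applied forces, so C_x = 0.

C_x = 0, C_y = 5.952 kip, D_y = 4.048 kip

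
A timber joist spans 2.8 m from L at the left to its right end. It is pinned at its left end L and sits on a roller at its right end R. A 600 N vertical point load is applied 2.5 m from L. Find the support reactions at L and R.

Moments about L: R_y·2.8 − 600·2.5 = 0 → R_y = 1500/2.8 = 535.714 ≈ 535.7 N.
ΣF_y = 0: L_y + 535.714 − 600 = 0 → L_y = 64.29 N.
ΣF_x = 0: no horizontal applied forces, so L_x = 0.

L_x = 0, L_y = 64.29 N, R_y = 535.7 N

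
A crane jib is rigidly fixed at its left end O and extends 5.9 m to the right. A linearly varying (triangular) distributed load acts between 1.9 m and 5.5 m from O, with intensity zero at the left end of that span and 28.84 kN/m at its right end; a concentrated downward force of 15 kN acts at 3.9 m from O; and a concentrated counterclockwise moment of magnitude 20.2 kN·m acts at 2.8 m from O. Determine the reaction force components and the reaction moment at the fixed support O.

O_x = 0, O_y = 66.91 kN, M_O = 261.5 kN·m

Resultant of the triangular load: ½ × 28.84 × 3.6 = 51.912 kN, acting at 4.3 m from O (one-third of the span from the peak).
ΣF_x = 0: O_x = 0.
ΣF_y = 0: O_y − ½·28.84·3.6 − 15 = 0 → O_y = 66.91 kN.
ΣM about O: M_O − (½·28.84·3.6)·4.3 − 15·3.9 + 20.2 = 0 → M_O = 261.5 kN·m.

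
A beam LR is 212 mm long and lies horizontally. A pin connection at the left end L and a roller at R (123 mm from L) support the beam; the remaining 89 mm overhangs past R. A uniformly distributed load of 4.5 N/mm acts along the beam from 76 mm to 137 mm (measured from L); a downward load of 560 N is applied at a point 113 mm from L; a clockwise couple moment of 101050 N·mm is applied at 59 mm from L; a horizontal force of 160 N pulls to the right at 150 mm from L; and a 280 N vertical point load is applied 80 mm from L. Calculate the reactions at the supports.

L_x = -160.0 N, L_y = -641.3 N, R_y = 1756 N

Resultant of the distributed load: 4.5 × 61 = 274.5 N at 106.5 mm from L.
Taking moments about L: R_y·123 − (4.5·61)·106.5 − 560·113 − 101050 − 280·80 = 0 → R_y = 215964.25/123 = 1755.81 ≈ 1756 N.
ΣF_y = 0: L_y + 1755.81 − 4.5·61 − 560 − 280 = 0 → L_y = -641.3 N.
ΣF_x = 0: L_x + 160 = 0 → L_x = -160.0 N.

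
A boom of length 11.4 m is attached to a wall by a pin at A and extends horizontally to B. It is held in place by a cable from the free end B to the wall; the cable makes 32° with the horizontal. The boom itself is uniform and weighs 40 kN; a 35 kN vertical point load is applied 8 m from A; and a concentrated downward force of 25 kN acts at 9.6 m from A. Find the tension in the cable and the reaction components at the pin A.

T = 123.8 kN, A_x = 105.0 kN, A_y = 34.39 kN

ΣM about A: T·sin32°·11.4 − 40·5.7 − 35·8 − 25·9.6 = 0 → T = 748/(11.4·0.529919) = 123.819 ≈ 123.8 kN.
ΣF_x = 0: A_x − T·cos32° = 0 → A_x = 123.819 × 0.848048 = 105.0 kN.
ΣF_y = 0: A_y + T·sin32° − 40 − 35 − 25 = 0 → A_y = 100 − 123.819 × 0.529919 = 34.39 kN.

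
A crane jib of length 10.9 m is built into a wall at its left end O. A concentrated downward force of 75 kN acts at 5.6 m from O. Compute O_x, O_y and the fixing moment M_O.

O_x = 0, O_y = 75.00 kN, M_O = 420.0 kN·m

ΣF_x = 0: O_x = 0.
ΣF_y = 0: O_y − 75 = 0 → O_y = 75.00 kN.
ΣM about O: M_O − 75·5.6 = 0 → M_O = 420.0 kN·m.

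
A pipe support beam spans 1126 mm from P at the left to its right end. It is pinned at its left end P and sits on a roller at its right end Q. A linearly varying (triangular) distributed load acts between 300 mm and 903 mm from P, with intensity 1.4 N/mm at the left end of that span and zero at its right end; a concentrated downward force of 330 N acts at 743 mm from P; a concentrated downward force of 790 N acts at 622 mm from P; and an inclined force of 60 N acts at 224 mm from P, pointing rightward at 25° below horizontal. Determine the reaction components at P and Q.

Resultant of the triangular load: ½ × 1.4 × 603 = 422.1 N, acting at 501 mm from P (one-third of the span from the peak).
Taking moments about P: Q_y·1126 − (½·1.4·603)·501 − 330·743 − 790·622 − 60·sin25°·224 = 0 → Q_y = 953722/1126 = 847.0 N.
ΣF_y = 0: P_y + 847 − ½·1.4·603 − 330 − 790 − 60·sin25° = 0 → P_y = 720.5 N.
ΣF_x = 0: P_x + 60·cos25° = 0 → P_x = -54.38 N.

P_x = -54.38 N, P_y = 720.5 N, Q_y = 847.0 N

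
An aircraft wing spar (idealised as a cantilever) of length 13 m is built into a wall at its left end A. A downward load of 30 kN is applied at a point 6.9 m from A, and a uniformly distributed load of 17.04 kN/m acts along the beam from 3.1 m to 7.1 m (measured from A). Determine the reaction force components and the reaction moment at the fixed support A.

A_x = 0, A_y = 98.16 kN, M_A = 554.6 kN·m

Resultant of the distributed load: 17.04 × 4 = 68.16 kN at 5.1 m from A.
ΣF_x = 0: A_x = 0.
ΣF_y = 0: A_y − 30 − 17.04·4 = 0 → A_y = 98.16 kN.
ΣM about A: M_A − 30·6.9 − (17.04·4)·5.1 = 0 → M_A = 554.6 kN·m.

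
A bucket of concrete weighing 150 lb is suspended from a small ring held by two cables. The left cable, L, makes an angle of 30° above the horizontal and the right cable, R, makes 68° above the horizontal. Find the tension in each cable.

ΣF_x = 0: −T_L·cos30° + T_R·cos68° = 0 → T_R = 2.31183·T_L.
ΣF_y = 0: T_L·sin30° + T_R·sin68° = 150.
Substitute: T_L·(0.5 + 2.31183·0.927184) = 150 → T_L = 56.7431 ≈ 56.74 lb.
Then T_R = 2.31183 × 56.7431 = 131.2 lb.

T_L = 56.74 lb, T_R = 131.2 lb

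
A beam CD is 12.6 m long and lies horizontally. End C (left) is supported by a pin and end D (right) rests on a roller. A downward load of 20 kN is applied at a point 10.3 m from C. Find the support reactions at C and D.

ΣM about C: D_y·12.6 − 20·10.3 = 0 → D_y = 206/12.6 = 16.3492 ≈ 16.35 kN.
ΣF_y = 0: C_y + 16.3492 − 20 = 0 → C_y = 3.651 kN.
ΣF_x = 0: no horizontal applied forces, so C_x = 0.

C_x = 0, C_y = 3.651 kN, D_y = 16.35 kN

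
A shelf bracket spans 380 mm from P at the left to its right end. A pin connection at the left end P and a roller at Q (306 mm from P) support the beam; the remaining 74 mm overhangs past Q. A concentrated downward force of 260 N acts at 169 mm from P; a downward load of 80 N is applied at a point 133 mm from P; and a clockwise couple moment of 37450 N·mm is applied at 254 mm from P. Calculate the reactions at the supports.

Taking moments about P: Q_y·306 − 260·169 − 80·133 − 37450 = 0 → Q_y = 92030/306 = 300.752 ≈ 300.8 N.
ΣF_y = 0: P_y + 300.752 − 260 − 80 = 0 → P_y = 39.25 N.
ΣF_x = 0: no horizontal applied forces, so P_x = 0.

P_x = 0, P_y = 39.25 N, Q_y = 300.8 N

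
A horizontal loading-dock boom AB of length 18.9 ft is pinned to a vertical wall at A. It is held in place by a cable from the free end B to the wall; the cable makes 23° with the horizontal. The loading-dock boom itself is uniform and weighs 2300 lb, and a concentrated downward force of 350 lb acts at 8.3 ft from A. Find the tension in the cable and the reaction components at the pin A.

T = 3337 lb, A_x = 3071 lb, A_y = 1346 lb

ΣM about A: T·sin23°·18.9 − 2300·9.45 − 350·8.3 = 0 → T = 24640/(18.9·0.390731) = 3336.58 ≈ 3337 lb.
ΣF_x = 0: A_x − T·cos23° = 0 → A_x = 3336.58 × 0.920505 = 3071 lb.
ΣF_y = 0: A_y + T·sin23° − 2300 − 350 = 0 → A_y = 2650 − 3336.58 × 0.390731 = 1346 lb.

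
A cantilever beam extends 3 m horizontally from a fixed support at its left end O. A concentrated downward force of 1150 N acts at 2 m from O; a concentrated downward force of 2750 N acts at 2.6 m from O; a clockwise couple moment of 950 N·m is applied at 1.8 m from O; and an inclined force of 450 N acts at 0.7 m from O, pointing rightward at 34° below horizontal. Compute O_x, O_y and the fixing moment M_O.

O_x = -373.1 N, O_y = 4152 N, M_O = 10580 N·m

ΣF_x = 0: O_x + 450·cos34° = 0 → O_x = -373.1 N.
ΣF_y = 0: O_y − 1150 − 2750 − 450·sin34° = 0 → O_y = 4152 N.
ΣM about O: M_O − 1150·2 − 2750·2.6 − 950 − 450·sin34°·0.7 = 0 → M_O = 10580 N·m.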